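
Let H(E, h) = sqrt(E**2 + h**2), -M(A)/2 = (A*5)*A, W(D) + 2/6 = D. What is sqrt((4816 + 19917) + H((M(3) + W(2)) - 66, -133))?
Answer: sqrt(222597 + 3*sqrt(373570))/3 ≈ 157.91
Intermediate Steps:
W(D) = -1/3 + D
M(A) = -10*A**2 (M(A) = -2*A*5*A = -2*5*A*A = -10*A**2)
sqrt((4816 + 19917) + H((M(3) + W(2)) - 66, -133)) = sqrt((4816 + 19917) + sqrt(((-10*3**2 + (-1/3 + 2)) - 66)**2 + (-133)**2)) = sqrt(24733 + sqrt(((-10*9 + 5/3) - 66)**2 + 17689)) = sqrt(24733 + sqrt(((-90 + 5/3) - 66)**2 + 17689)) = sqrt(24733 + sqrt((-265/3 - 66)**2 + 17689)) = sqrt(24733 + sqrt((-463/3)**2 + 17689)) = sqrt(24733 + sqrt(214369/9 + 17689)) = sqrt(24733 + sqrt(373570/9)) = sqrt(24733 + sqrt(373570)/3)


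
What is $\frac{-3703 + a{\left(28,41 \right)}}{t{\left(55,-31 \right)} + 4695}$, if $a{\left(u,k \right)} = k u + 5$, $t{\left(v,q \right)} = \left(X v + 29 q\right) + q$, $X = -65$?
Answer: $- \frac{255}{19} \approx -13.421$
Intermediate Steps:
$t{\left(v,q \right)} = - 65 v + 30 q$ ($t{\left(v,q \right)} = \left(- 65 v + 29 q\right) + q = - 65 v + 30 q$)
$a{\left(u,k \right)} = 5 + k u$
$\frac{-3703 + a{\left(28,41 \right)}}{t{\left(55,-31 \right)} + 4695} = \frac{-3703 + \left(5 + 41 \cdot 28\right)}{\left(\left(-65\right) 55 + 30 \left(-31\right)\right) + 4695} = \frac{-3703 + \left(5 + 1148\right)}{\left(-3575 - 930\right) + 4695} = \frac{-3703 + 1153}{-4505 + 4695} = - \frac{2550}{190} = \left(-2550\right) \frac{1}{190} = - \frac{255}{19}$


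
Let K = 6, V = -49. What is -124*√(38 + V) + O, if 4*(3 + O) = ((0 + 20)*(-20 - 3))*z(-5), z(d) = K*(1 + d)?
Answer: 2757 - 124*I*√11 ≈ 2757.0 - 411.26*I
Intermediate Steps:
z(d) = 6 + 6*d (z(d) = 6*(1 + d) = 6 + 6*d)
O = 2757 (O = -3 + (((0 + 20)*(-20 - 3))*(6 + 6*(-5)))/4 = -3 + ((20*(-23))*(6 - 30))/4 = -3 + (-460*(-24))/4 = -3 + (¼)*11040 = -3 + 2760 = 2757)
-124*√(38 + V) + O = -124*√(38 - 49) + 2757 = -124*I*√11 + 2757 = 2757 - 124*I*√11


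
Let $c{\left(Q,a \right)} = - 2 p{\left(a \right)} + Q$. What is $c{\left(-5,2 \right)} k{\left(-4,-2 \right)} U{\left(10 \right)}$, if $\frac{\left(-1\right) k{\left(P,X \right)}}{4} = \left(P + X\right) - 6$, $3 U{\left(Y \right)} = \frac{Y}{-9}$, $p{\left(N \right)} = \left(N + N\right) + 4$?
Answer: $\frac{1120}{3} \approx 373.33$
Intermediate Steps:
$p{\left(N \right)} = 4 + 2 N$ ($p{\left(N \right)} = 2 N + 4 = 4 + 2 N$)
$U{\left(Y \right)} = - \frac{Y}{27}$ ($U{\left(Y \right)} = \frac{Y \frac{1}{-9}}{3} = \frac{Y \left(- \frac{1}{9}\right)}{3} = \frac{\left(- \frac{1}{9}\right) Y}{3} = - \frac{Y}{27}$)
$k{\left(P,X \right)} = 24 - 4 P - 4 X$ ($k{\left(P,X \right)} = - 4 \left(\left(P + X\right) - 6\right) = - 4 \left(-6 + P + X\right) = 24 - 4 P - 4 X$)
$c{\left(Q,a \right)} = -8 + Q - 4 a$ ($c{\left(Q,a \right)} = - 2 \left(4 + 2 a\right) + Q = \left(-8 - 4 a\right) + Q = -8 + Q - 4 a$)
$c{\left(-5,2 \right)} k{\left(-4,-2 \right)} U{\left(10 \right)} = \left(-8 - 5 - 8\right) \left(24 - -16 - -8\right) \left(\left(- \frac{1}{27}\right) 10\right) = \left(-8 - 5 - 8\right) \left(24 + 16 + 8\right) \left(- \frac{10}{27}\right) = \left(-21\right) 48 \left(- \frac{10}{27}\right) = \left(-1008\right) \left(- \frac{10}{27}\right) = \frac{1120}{3}$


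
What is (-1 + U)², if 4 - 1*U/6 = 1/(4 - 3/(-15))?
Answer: 22801/49 ≈ 465.33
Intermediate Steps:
U = 158/7 (U = 24 - 6/(4 - 3/(-15)) = 24 - 6/(4 - 3*(-1/15)) = 24 - 6/(4 + ⅕) = 24 - 6/21/5 = 24 - 6*5/21 = 24 - 10/7 = 158/7 ≈ 22.571)
(-1 + U)² = (-1 + 158/7)² = (151/7)² = 22801/49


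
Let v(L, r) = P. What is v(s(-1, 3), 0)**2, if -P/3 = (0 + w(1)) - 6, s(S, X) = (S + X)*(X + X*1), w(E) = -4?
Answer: 900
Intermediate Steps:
s(S, X) = 2*X*(S + X) (s(S, X) = (S + X)*(X + X) = (S + X)*(2*X) = 2*X*(S + X))
P = 30 (P = -3*((0 - 4) - 6) = -3*(-4 - 6) = -3*(-10) = 30)
v(L, r) = 30
v(s(-1, 3), 0)**2 = 30**2 = 900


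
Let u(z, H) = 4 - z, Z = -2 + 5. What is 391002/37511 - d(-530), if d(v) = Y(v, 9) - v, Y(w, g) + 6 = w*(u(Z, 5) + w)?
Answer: -10536223832/37511 ≈ -2.8088e+5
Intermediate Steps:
Z = 3
Y(w, g) = -6 + w*(1 + w) (Y(w, g) = -6 + w*((4 - 1*3) + w) = -6 + w*((4 - 3) + w) = -6 + w*(1 + w))
d(v) = -6 + v² (d(v) = (-6 + v + v²) - v = -6 + v²)
391002/37511 - d(-530) = 391002/37511 - (-6 + (-530)²) = 391002*(1/37511) - (-6 + 280900) = 391002/37511 - 1*280894 = 391002/37511 - 280894 = -10536223832/37511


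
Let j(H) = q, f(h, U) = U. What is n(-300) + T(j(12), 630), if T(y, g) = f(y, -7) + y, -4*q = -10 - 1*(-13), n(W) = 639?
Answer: 2525/4 ≈ 631.25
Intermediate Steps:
q = -¾ (q = -(-10 - 1*(-13))/4 = -(-10 + 13)/4 = -¼*3 = -¾ ≈ -0.75000)
j(H) = -¾
T(y, g) = -7 + y
n(-300) + T(j(12), 630) = 639 + (-7 - ¾) = 639 - 31/4 = 2525/4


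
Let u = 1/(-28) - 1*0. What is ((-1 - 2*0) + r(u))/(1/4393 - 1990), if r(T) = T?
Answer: 127397/244777932 ≈ 0.00052046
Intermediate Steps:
u = -1/28 (u = -1/28 + 0 = -1/28 ≈ -0.035714)
((-1 - 2*0) + r(u))/(1/4393 - 1990) = ((-1 - 2*0) - 1/28)/(1/4393 - 1990) = ((-1 + 0) - 1/28)/(1/4393 - 1990) = (-1 - 1/28)/(-8742069/4393) = -29/28*(-4393/8742069) = 127397/244777932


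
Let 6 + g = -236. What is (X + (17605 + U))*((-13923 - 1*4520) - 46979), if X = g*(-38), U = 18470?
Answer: -2961719362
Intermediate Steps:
g = -242 (g = -6 - 236 = -242)
X = 9196 (X = -242*(-38) = 9196)
(X + (17605 + U))*((-13923 - 1*4520) - 46979) = (9196 + (17605 + 18470))*((-13923 - 1*4520) - 46979) = (9196 + 36075)*((-13923 - 4520) - 46979) = 45271*(-18443 - 46979) = 45271*(-65422) = -2961719362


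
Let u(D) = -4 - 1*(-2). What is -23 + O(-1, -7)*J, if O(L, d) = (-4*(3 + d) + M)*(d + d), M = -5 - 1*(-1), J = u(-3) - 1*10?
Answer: 1993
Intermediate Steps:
u(D) = -2 (u(D) = -4 + 2 = -2)
J = -12 (J = -2 - 1*10 = -2 - 10 = -12)
M = -4 (M = -5 + 1 = -4)
O(L, d) = 2*d*(-16 - 4*d) (O(L, d) = (-4*(3 + d) - 4)*(d + d) = ((-12 - 4*d) - 4)*(2*d) = (-16 - 4*d)*(2*d) = 2*d*(-16 - 4*d))
-23 + O(-1, -7)*J = -23 - 8*(-7)*(4 - 7)*(-12) = -23 - 8*(-7)*(-3)*(-12) = -23 - 168*(-12) = -23 + 2016 = 1993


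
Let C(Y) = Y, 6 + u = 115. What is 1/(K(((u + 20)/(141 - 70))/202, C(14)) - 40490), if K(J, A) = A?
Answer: -1/40476 ≈ -2.4706e-5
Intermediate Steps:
u = 109 (u = -6 + 115 = 109)
1/(K(((u + 20)/(141 - 70))/202, C(14)) - 40490) = 1/(14 - 40490) = 1/(-40476) = -1/40476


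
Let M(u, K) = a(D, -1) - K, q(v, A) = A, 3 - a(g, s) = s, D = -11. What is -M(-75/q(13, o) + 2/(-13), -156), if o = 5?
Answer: -160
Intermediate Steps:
a(g, s) = 3 - s
M(u, K) = 4 - K (M(u, K) = (3 - 1*(-1)) - K = (3 + 1) - K = 4 - K)
-M(-75/q(13, o) + 2/(-13), -156) = -(4 - 1*(-156)) = -(4 + 156) = -1*160 = -160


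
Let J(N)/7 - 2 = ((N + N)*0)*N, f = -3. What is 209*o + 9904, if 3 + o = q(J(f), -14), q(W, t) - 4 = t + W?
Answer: 10113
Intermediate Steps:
J(N) = 14 (J(N) = 14 + 7*(((N + N)*0)*N) = 14 + 7*(((2*N)*0)*N) = 14 + 7*(0*N) = 14 + 7*0 = 14 + 0 = 14)
q(W, t) = 4 + W + t (q(W, t) = 4 + (t + W) = 4 + (W + t) = 4 + W + t)
o = 1 (o = -3 + (4 + 14 - 14) = -3 + 4 = 1)
209*o + 9904 = 209*1 + 9904 = 209 + 9904 = 10113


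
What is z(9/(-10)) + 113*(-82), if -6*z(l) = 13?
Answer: -55609/6 ≈ -9268.2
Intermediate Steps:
z(l) = -13/6 (z(l) = -⅙*13 = -13/6)
z(9/(-10)) + 113*(-82) = -13/6 + 113*(-82) = -13/6 - 9266 = -55609/6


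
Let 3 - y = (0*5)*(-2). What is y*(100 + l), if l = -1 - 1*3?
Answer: 288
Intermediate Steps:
y = 3 (y = 3 - 0*5*(-2) = 3 - 0*(-2) = 3 - 1*0 = 3 + 0 = 3)
l = -4 (l = -1 - 3 = -4)
y*(100 + l) = 3*(100 - 4) = 3*96 = 288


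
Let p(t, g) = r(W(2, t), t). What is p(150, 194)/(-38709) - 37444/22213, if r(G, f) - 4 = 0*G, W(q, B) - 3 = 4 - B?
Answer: -1449508648/859843017 ≈ -1.6858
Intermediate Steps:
W(q, B) = 7 - B (W(q, B) = 3 + (4 - B) = 7 - B)
r(G, f) = 4 (r(G, f) = 4 + 0*G = 4 + 0 = 4)
p(t, g) = 4
p(150, 194)/(-38709) - 37444/22213 = 4/(-38709) - 37444/22213 = 4*(-1/38709) - 37444*1/22213 = -4/38709 - 37444/22213 = -1449508648/859843017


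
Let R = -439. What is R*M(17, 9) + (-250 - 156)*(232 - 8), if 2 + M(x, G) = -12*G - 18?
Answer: -34752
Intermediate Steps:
M(x, G) = -20 - 12*G (M(x, G) = -2 + (-12*G - 18) = -2 + (-18 - 12*G) = -20 - 12*G)
R*M(17, 9) + (-250 - 156)*(232 - 8) = -439*(-20 - 12*9) + (-250 - 156)*(232 - 8) = -439*(-20 - 108) - 406*224 = -439*(-128) - 90944 = 56192 - 90944 = -34752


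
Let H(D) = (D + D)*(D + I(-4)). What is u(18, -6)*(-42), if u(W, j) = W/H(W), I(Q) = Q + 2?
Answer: -21/16 ≈ -1.3125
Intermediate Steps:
I(Q) = 2 + Q
H(D) = 2*D*(-2 + D) (H(D) = (D + D)*(D + (2 - 4)) = (2*D)*(D - 2) = (2*D)*(-2 + D) = 2*D*(-2 + D))
u(W, j) = 1/(2*(-2 + W)) (u(W, j) = W/((2*W*(-2 + W))) = W*(1/(2*W*(-2 + W))) = 1/(2*(-2 + W)))
u(18, -6)*(-42) = (1/(2*(-2 + 18)))*(-42) = ((½)/16)*(-42) = ((½)*(1/16))*(-42) = (1/32)*(-42) = -21/16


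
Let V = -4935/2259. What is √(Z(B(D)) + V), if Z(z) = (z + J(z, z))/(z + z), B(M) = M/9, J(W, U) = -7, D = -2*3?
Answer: √8086467/1506 ≈ 1.8882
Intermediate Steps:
D = -6
B(M) = M/9 (B(M) = M*(⅑) = M/9)
Z(z) = (-7 + z)/(2*z) (Z(z) = (z - 7)/(z + z) = (-7 + z)/((2*z)) = (-7 + z)*(1/(2*z)) = (-7 + z)/(2*z))
V = -1645/753 (V = -4935*1/2259 = -1645/753 ≈ -2.1846)
√(Z(B(D)) + V) = √((-7 + (⅑)*(-6))/(2*(((⅑)*(-6)))) - 1645/753) = √((-7 - ⅔)/(2*(-⅔)) - 1645/753) = √((½)*(-3/2)*(-23/3) - 1645/753) = √(23/4 - 1645/753) = √(10739/3012) = √8086467/1506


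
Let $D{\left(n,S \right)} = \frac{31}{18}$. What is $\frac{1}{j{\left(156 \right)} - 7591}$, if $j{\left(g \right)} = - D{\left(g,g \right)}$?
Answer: $- \frac{18}{136669} \approx -0.00013171$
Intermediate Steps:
$D{\left(n,S \right)} = \frac{31}{18}$ ($D{\left(n,S \right)} = 31 \cdot \frac{1}{18} = \frac{31}{18}$)
$j{\left(g \right)} = - \frac{31}{18}$ ($j{\left(g \right)} = \left(-1\right) \frac{31}{18} = - \frac{31}{18}$)
$\frac{1}{j{\left(156 \right)} - 7591} = \frac{1}{- \frac{31}{18} - 7591} = \frac{1}{- \frac{136669}{18}} = - \frac{18}{136669}$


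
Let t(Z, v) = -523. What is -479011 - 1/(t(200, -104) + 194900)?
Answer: -93108721148/194377 ≈ -4.7901e+5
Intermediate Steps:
-479011 - 1/(t(200, -104) + 194900) = -479011 - 1/(-523 + 194900) = -479011 - 1/194377 = -93108721148/194377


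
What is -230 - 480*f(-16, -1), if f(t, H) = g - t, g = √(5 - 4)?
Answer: -8390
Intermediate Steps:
g = 1 (g = √1 = 1)
f(t, H) = 1 - t
-230 - 480*f(-16, -1) = -230 - 480*(1 - 1*(-16)) = -230 - 480*(1 + 16) = -230 - 480*17 = -230 - 8160 = -8390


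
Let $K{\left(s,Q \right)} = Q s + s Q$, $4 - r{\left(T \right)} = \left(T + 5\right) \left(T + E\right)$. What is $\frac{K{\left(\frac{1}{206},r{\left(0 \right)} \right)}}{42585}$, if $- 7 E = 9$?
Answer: $\frac{73}{30703785} \approx 2.3776 \cdot 10^{-6}$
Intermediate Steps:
$E = - \frac{9}{7}$ ($E = \left(- \frac{1}{7}\right) 9 = - \frac{9}{7} \approx -1.2857$)
$r{\left(T \right)} = 4 - \left(5 + T\right) \left(- \frac{9}{7} + T\right)$ ($r{\left(T \right)} = 4 - \left(T + 5\right) \left(T - \frac{9}{7}\right) = 4 - \left(5 + T\right) \left(- \frac{9}{7} + T\right)$)
$K{\left(s,Q \right)} = 2 Q s$ ($K{\left(s,Q \right)} = Q s + Q s = 2 Q s$)
$\frac{K{\left(\frac{1}{206},r{\left(0 \right)} \right)}}{42585} = \frac{2 \left(\frac{73}{7} - 0^{2} - 0\right) \frac{1}{206}}{42585} = 2 \left(\frac{73}{7} - 0 + 0\right) \frac{1}{206} \cdot \frac{1}{42585} = 2 \left(\frac{73}{7} + 0 + 0\right) \frac{1}{206} \cdot \frac{1}{42585} = 2 \cdot \frac{73}{7} \cdot \frac{1}{206} \cdot \frac{1}{42585} = \frac{73}{721} \cdot \frac{1}{42585} = \frac{73}{30703785}$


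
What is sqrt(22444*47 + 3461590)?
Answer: sqrt(4516458) ≈ 2125.2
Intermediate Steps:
sqrt(22444*47 + 3461590) = sqrt(1054868 + 3461590) = sqrt(4516458)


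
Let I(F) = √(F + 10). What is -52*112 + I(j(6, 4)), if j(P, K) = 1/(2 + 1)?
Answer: -5824 + √93/3 ≈ -5820.8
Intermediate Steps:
j(P, K) = ⅓ (j(P, K) = 1/3 = ⅓)
I(F) = √(10 + F)
-52*112 + I(j(6, 4)) = -52*112 + √(10 + ⅓) = -5824 + √(31/3) = -5824 + √93/3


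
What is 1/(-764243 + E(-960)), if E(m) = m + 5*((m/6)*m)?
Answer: 1/2797 ≈ 0.00035753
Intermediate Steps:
E(m) = m + 5*m²/6 (E(m) = m + 5*((m*(⅙))*m) = m + 5*((m/6)*m) = m + 5*(m²/6) = m + 5*m²/6)
1/(-764243 + E(-960)) = 1/(-764243 + (⅙)*(-960)*(6 + 5*(-960))) = 1/(-764243 + (⅙)*(-960)*(6 - 4800)) = 1/(-764243 + (⅙)*(-960)*(-4794)) = 1/(-764243 + 767040) = 1/2797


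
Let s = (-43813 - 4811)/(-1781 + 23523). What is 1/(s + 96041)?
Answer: 10871/1044037399 ≈ 1.0412e-5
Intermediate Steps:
s = -24312/10871 (s = -48624/21742 = -48624*1/21742 = -24312/10871 ≈ -2.2364)
1/(s + 96041) = 1/(-24312/10871 + 96041) = 1/(1044037399/10871) = 10871/1044037399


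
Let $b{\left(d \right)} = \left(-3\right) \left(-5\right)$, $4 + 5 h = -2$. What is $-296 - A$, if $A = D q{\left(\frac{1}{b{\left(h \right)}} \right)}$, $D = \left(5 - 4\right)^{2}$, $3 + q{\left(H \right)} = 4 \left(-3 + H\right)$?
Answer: $- \frac{4219}{15} \approx -281.27$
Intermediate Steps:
$h = - \frac{6}{5}$ ($h = - \frac{4}{5} + \frac{1}{5} \left(-2\right) = - \frac{4}{5} - \frac{2}{5} = - \frac{6}{5} \approx -1.2$)
$b{\left(d \right)} = 15$
$q{\left(H \right)} = -15 + 4 H$ ($q{\left(H \right)} = -3 + 4 \left(-3 + H\right) = -3 + \left(-12 + 4 H\right) = -15 + 4 H$)
$D = 1$ ($D = 1^{2} = 1$)
$A = - \frac{221}{15}$ ($A = 1 \left(-15 + \frac{4}{15}\right) = 1 \left(- \frac{221}{15}\right) = - \frac{221}{15} \approx -14.733$)
$-296 - A = -296 - - \frac{221}{15} = -296 + \frac{221}{15} = - \frac{4219}{15}$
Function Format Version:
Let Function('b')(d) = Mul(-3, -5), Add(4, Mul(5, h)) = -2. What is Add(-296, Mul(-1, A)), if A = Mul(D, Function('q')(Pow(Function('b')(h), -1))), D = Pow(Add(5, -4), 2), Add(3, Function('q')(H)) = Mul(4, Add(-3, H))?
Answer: Rational(-4219, 15) ≈ -281.27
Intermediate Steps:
h = Rational(-6, 5) (h = Add(Rational(-4, 5), Mul(Rational(1, 5), -2)) = Add(Rational(-4, 5), Rational(-2, 5)) = Rational(-6, 5) ≈ -1.2000)
Function('b')(d) = 15
Function('q')(H) = Add(-15, Mul(4, H)) (Function('q')(H) = Add(-3, Mul(4, Add(-3, H))) = Add(-3, Add(-12, Mul(4, H))) = Add(-15, Mul(4, H)))
D = 1 (D = Pow(1, 2) = 1)
A = Rational(-221, 15) (A = Mul(1, Add(-15, Mul(4, Pow(15, -1)))) = Mul(1, Add(-15, Mul(4, Rational(1, 15)))) = Mul(1, Add(-15, Rational(4, 15))) = Mul(1, Rational(-221, 15)) = Rational(-221, 15) ≈ -14.733)
Add(-296, Mul(-1, A)) = Add(-296, Mul(-1, Rational(-221, 15))) = Add(-296, Rational(221, 15)) = Rational(-4219, 15)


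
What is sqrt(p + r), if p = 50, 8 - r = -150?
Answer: 4*sqrt(13) ≈ 14.422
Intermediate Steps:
r = 158 (r = 8 - 1*(-150) = 8 + 150 = 158)
sqrt(p + r) = sqrt(50 + 158) = sqrt(208) = 4*sqrt(13)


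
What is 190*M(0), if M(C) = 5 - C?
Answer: 950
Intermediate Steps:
190*M(0) = 190*(5 - 1*0) = 190*(5 + 0) = 190*5 = 950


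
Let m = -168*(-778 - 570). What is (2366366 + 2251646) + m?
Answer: 4844476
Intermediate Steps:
m = 226464 (m = -168*(-1348) = 226464)
(2366366 + 2251646) + m = (2366366 + 2251646) + 226464 = 4618012 + 226464 = 4844476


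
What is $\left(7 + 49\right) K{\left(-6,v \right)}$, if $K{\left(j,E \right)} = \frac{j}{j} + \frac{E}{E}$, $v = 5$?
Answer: $112$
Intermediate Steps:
$K{\left(j,E \right)} = 2$ ($K{\left(j,E \right)} = 1 + 1 = 2$)
$\left(7 + 49\right) K{\left(-6,v \right)} = \left(7 + 49\right) 2 = 56 \cdot 2 = 112$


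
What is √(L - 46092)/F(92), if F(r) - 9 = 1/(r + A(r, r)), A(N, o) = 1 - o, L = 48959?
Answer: √2867/10 ≈ 5.3544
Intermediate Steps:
F(r) = 10 (F(r) = 9 + 1/(r + (1 - r)) = 9 + 1/1 = 9 + 1 = 10)
√(L - 46092)/F(92) = √(48959 - 46092)/10 = √2867*(⅒) = √2867/10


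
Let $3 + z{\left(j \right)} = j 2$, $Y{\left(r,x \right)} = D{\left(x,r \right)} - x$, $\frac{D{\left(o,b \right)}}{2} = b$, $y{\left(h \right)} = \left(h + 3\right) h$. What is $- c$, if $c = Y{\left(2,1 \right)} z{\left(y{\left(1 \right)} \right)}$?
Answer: $-15$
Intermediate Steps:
$y{\left(h \right)} = h \left(3 + h\right)$ ($y{\left(h \right)} = \left(3 + h\right) h = h \left(3 + h\right)$)
$D{\left(o,b \right)} = 2 b$
$Y{\left(r,x \right)} = - x + 2 r$ ($Y{\left(r,x \right)} = 2 r - x = - x + 2 r$)
$z{\left(j \right)} = -3 + 2 j$ ($z{\left(j \right)} = -3 + j 2 = -3 + 2 j$)
$c = 15$ ($c = \left(\left(-1\right) 1 + 2 \cdot 2\right) \left(-3 + 2 \cdot 1 \left(3 + 1\right)\right) = \left(-1 + 4\right) \left(-3 + 2 \cdot 1 \cdot 4\right) = 3 \left(-3 + 2 \cdot 4\right) = 3 \left(-3 + 8\right) = 3 \cdot 5 = 15$)
$- c = \left(-1\right) 15 = -15$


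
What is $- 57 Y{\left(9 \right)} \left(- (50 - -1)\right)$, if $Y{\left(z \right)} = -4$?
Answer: $-11628$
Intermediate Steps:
$- 57 Y{\left(9 \right)} \left(- (50 - -1)\right) = \left(-57\right) \left(-4\right) \left(- (50 - -1)\right) = 228 \left(- (50 + 1)\right) = 228 \left(\left(-1\right) 51\right) = 228 \left(-51\right) = -11628$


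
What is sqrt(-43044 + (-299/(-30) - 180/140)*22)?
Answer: I*sqrt(472454535)/105 ≈ 207.01*I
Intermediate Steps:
sqrt(-43044 + (-299/(-30) - 180/140)*22) = sqrt(-43044 + (-299*(-1/30) - 180*1/140)*22) = sqrt(-43044 + (299/30 - 9/7)*22) = sqrt(-43044 + (1823/210)*22) = sqrt(-43044 + 20053/105) = sqrt(-4499567/105) = I*sqrt(472454535)/105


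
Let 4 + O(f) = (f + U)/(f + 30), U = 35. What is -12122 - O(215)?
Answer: -593832/49 ≈ -12119.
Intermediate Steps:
O(f) = -4 + (35 + f)/(30 + f) (O(f) = -4 + (f + 35)/(f + 30) = -4 + (35 + f)/(30 + f))
-12122 - O(215) = -12122 - (-85 - 3*215)/(30 + 215) = -12122 - (-85 - 645)/245 = -12122 - (-730)/245 = -12122 - 1*(-146/49) = -12122 + 146/49 = -593832/49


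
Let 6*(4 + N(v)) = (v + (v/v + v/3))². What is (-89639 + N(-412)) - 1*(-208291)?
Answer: 9113017/54 ≈ 1.6876e+5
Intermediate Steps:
N(v) = -4 + (1 + 4*v/3)²/6 (N(v) = -4 + (v + (v/v + v/3))²/6 = -4 + (v + (1 + v*(⅓)))²/6 = -4 + (v + (1 + v/3))²/6 = -4 + (1 + 4*v/3)²/6)
(-89639 + N(-412)) - 1*(-208291) = (-89639 + (-4 + (3 + 4*(-412))²/54)) - 1*(-208291) = (-89639 + (-4 + (3 - 1648)²/54)) + 208291 = (-89639 + (-4 + (1/54)*(-1645)²)) + 208291 = (-89639 + (-4 + (1/54)*2706025)) + 208291 = (-89639 + (-4 + 2706025/54)) + 208291 = (-89639 + 2705809/54) + 208291 = -2134697/54 + 208291 = 9113017/54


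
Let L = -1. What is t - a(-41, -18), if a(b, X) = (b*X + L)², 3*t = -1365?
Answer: -543624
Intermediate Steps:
t = -455 (t = (⅓)*(-1365) = -455)
a(b, X) = (-1 + X*b)² (a(b, X) = (b*X - 1)² = (X*b - 1)² = (-1 + X*b)²)
t - a(-41, -18) = -455 - (-1 - 18*(-41))² = -455 - (-1 + 738)² = -455 - 1*737² = -455 - 1*543169 = -455 - 543169 = -543624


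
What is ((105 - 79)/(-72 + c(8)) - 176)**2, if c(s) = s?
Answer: 31866025/1024 ≈ 31119.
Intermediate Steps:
((105 - 79)/(-72 + c(8)) - 176)**2 = ((105 - 79)/(-72 + 8) - 176)**2 = (26/(-64) - 176)**2 = (26*(-1/64) - 176)**2 = (-13/32 - 176)**2 = (-5645/32)**2 = 31866025/1024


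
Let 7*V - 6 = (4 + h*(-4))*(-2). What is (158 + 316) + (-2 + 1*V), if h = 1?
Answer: 3310/7 ≈ 472.86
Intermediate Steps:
V = 6/7 (V = 6/7 + ((4 + 1*(-4))*(-2))/7 = 6/7 + ((4 - 4)*(-2))/7 = 6/7 + (0*(-2))/7 = 6/7 + (⅐)*0 = 6/7 + 0 = 6/7 ≈ 0.85714)
(158 + 316) + (-2 + 1*V) = (158 + 316) + (-2 + 1*(6/7)) = 474 + (-2 + 6/7) = 474 - 8/7 = 3310/7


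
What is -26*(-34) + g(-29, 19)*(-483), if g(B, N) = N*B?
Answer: 267017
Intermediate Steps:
g(B, N) = B*N
-26*(-34) + g(-29, 19)*(-483) = -26*(-34) - 29*19*(-483) = 884 - 551*(-483) = 884 + 266133 = 267017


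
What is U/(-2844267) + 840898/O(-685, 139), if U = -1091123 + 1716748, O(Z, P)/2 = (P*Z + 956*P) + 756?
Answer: 22109991986/2062093575 ≈ 10.722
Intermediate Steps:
O(Z, P) = 1512 + 1912*P + 2*P*Z (O(Z, P) = 2*((P*Z + 956*P) + 756) = 2*((956*P + P*Z) + 756) = 2*(756 + 956*P + P*Z) = 1512 + 1912*P + 2*P*Z)
U = 625625
U/(-2844267) + 840898/O(-685, 139) = 625625/(-2844267) + 840898/(1512 + 1912*139 + 2*139*(-685)) = 625625*(-1/2844267) + 840898/(1512 + 265768 - 190430) = -625625/2844267 + 840898/76850 = -625625/2844267 + 840898*(1/76850) = -625625/2844267 + 7933/725 = 22109991986/2062093575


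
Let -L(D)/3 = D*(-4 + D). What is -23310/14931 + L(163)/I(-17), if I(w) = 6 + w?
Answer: 18422917/2607 ≈ 7066.7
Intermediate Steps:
L(D) = -3*D*(-4 + D)
-23310/14931 + L(163)/I(-17) = -23310/14931 + (3*163*(4 - 1*163))/(6 - 17) = -23310*1/14931 + (3*163*(4 - 163))/(-11) = -370/237 + (3*163*(-159))*(-1/11) = -370/237 - 77751*(-1/11) = -370/237 + 77751/11 = 18422917/2607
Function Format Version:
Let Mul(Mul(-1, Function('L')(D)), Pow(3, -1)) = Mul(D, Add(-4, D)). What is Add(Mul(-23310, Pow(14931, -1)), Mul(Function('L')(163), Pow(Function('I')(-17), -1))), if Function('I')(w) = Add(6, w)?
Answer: Rational(18422917, 2607) ≈ 7066.7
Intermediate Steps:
Function('L')(D) = Mul(-3, D, Add(-4, D)) (Function('L')(D) = Mul(-3, Mul(D, Add(-4, D))) = Mul(-3, D, Add(-4, D)))
Add(Mul(-23310, Pow(14931, -1)), Mul(Function('L')(163), Pow(Function('I')(-17), -1))) = Add(Mul(-23310, Pow(14931, -1)), Mul(Mul(3, 163, Add(4, Mul(-1, 163))), Pow(Add(6, -17), -1))) = Add(Mul(-23310, Rational(1, 14931)), Mul(Mul(3, 163, Add(4, -163)), Pow(-11, -1))) = Add(Rational(-370, 237), Mul(Mul(3, 163, -159), Rational(-1, 11))) = Add(Rational(-370, 237), Mul(-77751, Rational(-1, 11))) = Add(Rational(-370, 237), Rational(77751, 11)) = Rational(18422917, 2607)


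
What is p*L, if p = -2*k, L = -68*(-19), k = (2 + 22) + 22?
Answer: -118864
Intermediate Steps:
k = 46 (k = 24 + 22 = 46)
L = 1292
p = -92 (p = -2*46 = -92)
p*L = -92*1292 = -118864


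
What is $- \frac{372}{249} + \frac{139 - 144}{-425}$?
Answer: $- \frac{10457}{7055} \approx -1.4822$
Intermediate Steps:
$- \frac{372}{249} + \frac{139 - 144}{-425} = \left(-372\right) \frac{1}{249} - - \frac{1}{85} = - \frac{124}{83} + \frac{1}{85} = - \frac{10457}{7055}$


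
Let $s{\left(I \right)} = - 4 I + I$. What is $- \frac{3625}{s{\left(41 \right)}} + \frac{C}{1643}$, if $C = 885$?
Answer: $\frac{6064730}{202089} \approx 30.01$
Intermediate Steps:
$s{\left(I \right)} = - 3 I$
$- \frac{3625}{s{\left(41 \right)}} + \frac{C}{1643} = - \frac{3625}{\left(-3\right) 41} + \frac{885}{1643} = - \frac{3625}{-123} + 885 \cdot \frac{1}{1643} = \left(-3625\right) \left(- \frac{1}{123}\right) + \frac{885}{1643} = \frac{3625}{123} + \frac{885}{1643} = \frac{6064730}{202089}$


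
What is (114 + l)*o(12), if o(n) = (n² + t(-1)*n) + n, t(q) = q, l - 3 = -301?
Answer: -26496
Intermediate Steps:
l = -298 (l = 3 - 301 = -298)
o(n) = n² (o(n) = (n² - n) + n = n²)
(114 + l)*o(12) = (114 - 298)*12² = -184*144 = -26496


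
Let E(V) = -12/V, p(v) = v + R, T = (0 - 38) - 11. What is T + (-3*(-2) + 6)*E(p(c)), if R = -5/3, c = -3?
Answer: -127/7 ≈ -18.143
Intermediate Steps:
R = -5/3 (R = -5*⅓ = -5/3 ≈ -1.6667)
T = -49 (T = -38 - 11 = -49)
p(v) = -5/3 + v (p(v) = v - 5/3 = -5/3 + v)
T + (-3*(-2) + 6)*E(p(c)) = -49 + (-3*(-2) + 6)*(-12/(-5/3 - 3)) = -49 + (6 + 6)*(-12/(-14/3)) = -49 + 12*(-12*(-3/14)) = -49 + 12*(18/7) = -49 + 216/7 = -127/7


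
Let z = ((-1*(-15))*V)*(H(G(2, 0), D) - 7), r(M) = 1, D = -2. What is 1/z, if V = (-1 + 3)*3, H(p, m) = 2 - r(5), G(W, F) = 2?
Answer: -1/540 ≈ -0.0018519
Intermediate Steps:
H(p, m) = 1 (H(p, m) = 2 - 1*1 = 2 - 1 = 1)
V = 6 (V = 2*3 = 6)
z = -540 (z = (-1*(-15)*6)*(1 - 7) = (15*6)*(-6) = 90*(-6) = -540)
1/z = 1/(-540) = -1/540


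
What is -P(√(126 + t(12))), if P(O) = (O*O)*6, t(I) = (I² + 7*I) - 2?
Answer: -2112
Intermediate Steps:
t(I) = -2 + I² + 7*I
P(O) = 6*O² (P(O) = O²*6 = 6*O²)
-P(√(126 + t(12))) = -6*(√(126 + (-2 + 12² + 7*12)))² = -6*(√(126 + (-2 + 144 + 84)))² = -6*(√(126 + 226))² = -6*(√352)² = -6*(4*√22)² = -6*352 = -1*2112 = -2112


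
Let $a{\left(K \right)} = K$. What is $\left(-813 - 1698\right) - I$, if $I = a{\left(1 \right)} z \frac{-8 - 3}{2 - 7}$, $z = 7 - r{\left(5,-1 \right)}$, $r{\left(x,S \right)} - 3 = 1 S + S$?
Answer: $- \frac{12621}{5} \approx -2524.2$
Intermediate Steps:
$r{\left(x,S \right)} = 3 + 2 S$ ($r{\left(x,S \right)} = 3 + \left(1 S + S\right) = 3 + \left(S + S\right) = 3 + 2 S$)
$z = 6$ ($z = 7 - \left(3 + 2 \left(-1\right)\right) = 7 - \left(3 - 2\right) = 7 - 1 = 6$)
$I = \frac{66}{5}$ ($I = 1 \cdot 6 \frac{-8 - 3}{2 - 7} = 6 \left(- \frac{11}{-5}\right) = 6 \left(\left(-11\right) \left(- \frac{1}{5}\right)\right) = 6 \cdot \frac{11}{5} = \frac{66}{5} \approx 13.2$)
$\left(-813 - 1698\right) - I = \left(-813 - 1698\right) - \frac{66}{5} = -2511 - \frac{66}{5} = - \frac{12621}{5}$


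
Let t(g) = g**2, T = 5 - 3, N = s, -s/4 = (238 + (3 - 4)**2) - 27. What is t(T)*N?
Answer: -3392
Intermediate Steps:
s = -848 (s = -4*((238 + (3 - 4)**2) - 27) = -4*((238 + (-1)**2) - 27) = -4*((238 + 1) - 27) = -4*(239 - 27) = -4*212 = -848)
N = -848
T = 2
t(T)*N = 2**2*(-848) = 4*(-848) = -3392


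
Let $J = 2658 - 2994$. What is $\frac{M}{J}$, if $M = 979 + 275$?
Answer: $- \frac{209}{56} \approx -3.7321$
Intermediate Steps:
$J = -336$ ($J = 2658 - 2994 = -336$)
$M = 1254$
$\frac{M}{J} = \frac{1254}{-336} = 1254 \left(- \frac{1}{336}\right) = - \frac{209}{56}$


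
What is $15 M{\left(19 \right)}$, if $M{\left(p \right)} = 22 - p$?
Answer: $45$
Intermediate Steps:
$15 M{\left(19 \right)} = 15 \left(22 - 19\right) = 15 \cdot 3 = 45$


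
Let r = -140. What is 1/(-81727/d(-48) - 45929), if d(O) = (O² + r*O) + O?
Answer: -8976/412340431 ≈ -2.1768e-5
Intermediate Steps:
d(O) = O² - 139*O (d(O) = (O² - 140*O) + O = O² - 139*O)
1/(-81727/d(-48) - 45929) = 1/(-81727*(-1/(48*(-139 - 48))) - 45929) = 1/(-81727/((-48*(-187))) - 45929) = 1/(-81727/8976 - 45929) = 1/(-412340431/8976) = -8976/412340431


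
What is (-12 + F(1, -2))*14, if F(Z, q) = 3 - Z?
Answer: -140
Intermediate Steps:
(-12 + F(1, -2))*14 = (-12 + (3 - 1*1))*14 = (-12 + (3 - 1))*14 = (-12 + 2)*14 = -10*14 = -140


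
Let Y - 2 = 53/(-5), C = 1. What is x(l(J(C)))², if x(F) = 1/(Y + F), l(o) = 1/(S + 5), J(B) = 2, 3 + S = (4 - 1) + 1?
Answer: 900/64009 ≈ 0.014061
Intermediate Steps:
S = 1 (S = -3 + ((4 - 1) + 1) = -3 + (3 + 1) = -3 + 4 = 1)
Y = -43/5 (Y = 2 + 53/(-5) = 2 + 53*(-⅕) = 2 - 53/5 = -43/5 ≈ -8.6000)
l(o) = ⅙ (l(o) = 1/(1 + 5) = 1/6 = ⅙)
x(F) = 1/(-43/5 + F)
x(l(J(C)))² = (5/(-43 + 5*(⅙)))² = (5/(-43 + ⅚))² = (5/(-253/6))² = (5*(-6/253))² = (-30/253)² = 900/64009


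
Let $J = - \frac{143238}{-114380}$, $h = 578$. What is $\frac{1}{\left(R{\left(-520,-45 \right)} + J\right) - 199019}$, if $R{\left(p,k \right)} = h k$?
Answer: $- \frac{57190}{12869336891} \approx -4.4439 \cdot 10^{-6}$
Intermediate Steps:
$R{\left(p,k \right)} = 578 k$
$J = \frac{71619}{57190}$ ($J = \left(-143238\right) \left(- \frac{1}{114380}\right) = \frac{71619}{57190} \approx 1.2523$)
$\frac{1}{\left(R{\left(-520,-45 \right)} + J\right) - 199019} = \frac{1}{\left(578 \left(-45\right) + \frac{71619}{57190}\right) - 199019} = \frac{1}{\left(-26010 + \frac{71619}{57190}\right) - 199019} = \frac{1}{- \frac{1487440281}{57190} - 199019} = \frac{1}{- \frac{12869336891}{57190}} = - \frac{57190}{12869336891}$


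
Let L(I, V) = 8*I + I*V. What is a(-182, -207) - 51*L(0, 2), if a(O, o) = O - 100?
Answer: -282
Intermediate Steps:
a(O, o) = -100 + O
a(-182, -207) - 51*L(0, 2) = (-100 - 182) - 0*(8 + 2) = -282 - 0*10 = -282 - 51*0 = -282 + 0 = -282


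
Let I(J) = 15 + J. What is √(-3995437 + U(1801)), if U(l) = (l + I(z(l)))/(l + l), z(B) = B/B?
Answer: 3*I*√5759823027746/3602 ≈ 1998.9*I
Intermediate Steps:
z(B) = 1
U(l) = (16 + l)/(2*l) (U(l) = (l + (15 + 1))/(l + l) = (l + 16)/((2*l)) = (16 + l)*(1/(2*l)) = (16 + l)/(2*l))
√(-3995437 + U(1801)) = √(-3995437 + (½)*(16 + 1801)/1801) = √(-3995437 + (½)*(1/1801)*1817) = √(-3995437 + 1817/3602) = √(-14391562257/3602) = 3*I*√5759823027746/3602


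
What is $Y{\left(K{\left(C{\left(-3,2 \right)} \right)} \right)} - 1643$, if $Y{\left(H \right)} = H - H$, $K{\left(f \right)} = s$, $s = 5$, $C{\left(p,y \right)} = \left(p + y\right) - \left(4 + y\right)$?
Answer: $-1643$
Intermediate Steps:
$C{\left(p,y \right)} = -4 + p$ ($C{\left(p,y \right)} = \left(p + y\right) - \left(4 + y\right) = -4 + p$)
$K{\left(f \right)} = 5$
$Y{\left(H \right)} = 0$
$Y{\left(K{\left(C{\left(-3,2 \right)} \right)} \right)} - 1643 = 0 - 1643 = -1643$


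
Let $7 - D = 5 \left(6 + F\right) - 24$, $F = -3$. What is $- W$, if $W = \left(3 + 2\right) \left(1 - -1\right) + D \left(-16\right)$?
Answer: $246$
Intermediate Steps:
$D = 16$ ($D = 7 - \left(5 \left(6 - 3\right) - 24\right) = 7 - \left(5 \cdot 3 - 24\right) = 7 - \left(15 - 24\right) = 7 - -9 = 7 + 9 = 16$)
$W = -246$ ($W = \left(3 + 2\right) \left(1 - -1\right) + 16 \left(-16\right) = 5 \left(1 + 1\right) - 256 = 5 \cdot 2 - 256 = 10 - 256 = -246$)
$- W = \left(-1\right) \left(-246\right) = 246$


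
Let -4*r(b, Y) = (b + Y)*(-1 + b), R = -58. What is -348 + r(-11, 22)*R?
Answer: -2262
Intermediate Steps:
r(b, Y) = -(-1 + b)*(Y + b)/4 (r(b, Y) = -(b + Y)*(-1 + b)/4 = -(Y + b)*(-1 + b)/4 = -(-1 + b)*(Y + b)/4)
-348 + r(-11, 22)*R = -348 + (-¼*(-11)² + (¼)*22 + (¼)*(-11) - ¼*22*(-11))*(-58) = -348 + (-¼*121 + 11/2 - 11/4 + 121/2)*(-58) = -348 + (-121/4 + 11/2 - 11/4 + 121/2)*(-58) = -348 + 33*(-58) = -348 - 1914 = -2262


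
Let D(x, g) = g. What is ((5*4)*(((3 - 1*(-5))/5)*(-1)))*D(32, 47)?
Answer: -1504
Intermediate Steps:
((5*4)*(((3 - 1*(-5))/5)*(-1)))*D(32, 47) = ((5*4)*(((3 - 1*(-5))/5)*(-1)))*47 = (20*(((3 + 5)*(⅕))*(-1)))*47 = (20*((8*(⅕))*(-1)))*47 = (20*((8/5)*(-1)))*47 = (20*(-8/5))*47 = -32*47 = -1504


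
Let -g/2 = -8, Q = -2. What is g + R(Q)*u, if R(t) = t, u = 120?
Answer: -224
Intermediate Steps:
g = 16 (g = -2*(-8) = 16)
g + R(Q)*u = 16 - 2*120 = 16 - 240 = -224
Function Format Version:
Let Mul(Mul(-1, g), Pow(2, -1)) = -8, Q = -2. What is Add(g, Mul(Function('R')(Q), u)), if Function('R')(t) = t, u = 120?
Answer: -224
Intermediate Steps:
g = 16 (g = Mul(-2, -8) = 16)
Add(g, Mul(Function('R')(Q), u)) = Add(16, Mul(-2, 120)) = Add(16, -240) = -224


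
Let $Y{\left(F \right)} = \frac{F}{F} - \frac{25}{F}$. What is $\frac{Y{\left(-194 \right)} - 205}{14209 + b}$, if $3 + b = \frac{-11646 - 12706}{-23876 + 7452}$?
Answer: $- \frac{81198203}{5658584628} \approx -0.01435$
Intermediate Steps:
$Y{\left(F \right)} = 1 - \frac{25}{F}$
$b = - \frac{3115}{2053}$ ($b = -3 + \frac{-11646 - 12706}{-23876 + 7452} = -3 - \frac{24352}{-16424} = -3 - - \frac{3044}{2053} = -3 + \frac{3044}{2053} = - \frac{3115}{2053} \approx -1.5173$)
$\frac{Y{\left(-194 \right)} - 205}{14209 + b} = \frac{\frac{-25 - 194}{-194} - 205}{14209 - \frac{3115}{2053}} = \frac{\left(- \frac{1}{194}\right) \left(-219\right) - 205}{\frac{29167962}{2053}} = \left(\frac{219}{194} - 205\right) \frac{2053}{29167962} = \left(- \frac{39551}{194}\right) \frac{2053}{29167962} = - \frac{81198203}{5658584628}$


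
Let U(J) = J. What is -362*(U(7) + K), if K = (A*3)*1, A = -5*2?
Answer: 8326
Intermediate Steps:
A = -10
K = -30 (K = -10*3*1 = -30*1 = -30)
-362*(U(7) + K) = -362*(7 - 30) = -362*(-23) = 8326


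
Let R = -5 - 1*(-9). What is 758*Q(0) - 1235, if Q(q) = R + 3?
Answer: 4071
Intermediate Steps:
R = 4 (R = -5 + 9 = 4)
Q(q) = 7 (Q(q) = 4 + 3 = 7)
758*Q(0) - 1235 = 758*7 - 1235 = 5306 - 1235 = 4071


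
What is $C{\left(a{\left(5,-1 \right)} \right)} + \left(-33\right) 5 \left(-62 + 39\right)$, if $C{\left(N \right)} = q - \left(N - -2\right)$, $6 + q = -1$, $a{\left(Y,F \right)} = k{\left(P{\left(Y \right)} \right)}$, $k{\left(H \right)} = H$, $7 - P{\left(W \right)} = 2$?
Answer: $3781$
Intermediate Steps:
$P{\left(W \right)} = 5$ ($P{\left(W \right)} = 7 - 2 = 5$)
$a{\left(Y,F \right)} = 5$
$q = -7$ ($q = -6 - 1 = -7$)
$C{\left(N \right)} = -9 - N$ ($C{\left(N \right)} = -7 - \left(N - -2\right) = -7 - \left(N + 2\right) = -7 - \left(2 + N\right) = -9 - N$)
$C{\left(a{\left(5,-1 \right)} \right)} + \left(-33\right) 5 \left(-62 + 39\right) = \left(-9 - 5\right) + \left(-33\right) 5 \left(-62 + 39\right) = \left(-9 - 5\right) - -3795 = -14 + 3795 = 3781$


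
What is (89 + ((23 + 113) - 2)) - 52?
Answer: 171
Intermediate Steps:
(89 + ((23 + 113) - 2)) - 52 = (89 + (136 - 2)) - 52 = (89 + 134) - 52 = 223 - 52 = 171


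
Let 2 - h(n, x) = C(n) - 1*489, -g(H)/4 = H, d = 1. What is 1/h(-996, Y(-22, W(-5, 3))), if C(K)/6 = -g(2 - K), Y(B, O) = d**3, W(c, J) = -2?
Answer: -1/23461 ≈ -4.2624e-5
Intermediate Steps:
g(H) = -4*H
Y(B, O) = 1 (Y(B, O) = 1**3 = 1)
C(K) = 48 - 24*K (C(K) = 6*(-(-4)*(2 - K)) = 6*(-(-8 + 4*K)) = 6*(8 - 4*K) = 48 - 24*K)
h(n, x) = 443 + 24*n (h(n, x) = 2 - ((48 - 24*n) - 1*489) = 2 - ((48 - 24*n) - 489) = 2 - (-441 - 24*n) = 2 + (441 + 24*n) = 443 + 24*n)
1/h(-996, Y(-22, W(-5, 3))) = 1/(443 + 24*(-996)) = 1/(443 - 23904) = 1/(-23461) = -1/23461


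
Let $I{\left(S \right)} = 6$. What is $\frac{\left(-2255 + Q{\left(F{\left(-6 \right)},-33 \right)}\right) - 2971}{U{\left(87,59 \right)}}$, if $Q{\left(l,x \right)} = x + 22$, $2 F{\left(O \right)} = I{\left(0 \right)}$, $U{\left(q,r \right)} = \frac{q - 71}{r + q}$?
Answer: $- \frac{382301}{8} \approx -47788.0$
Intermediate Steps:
$U{\left(q,r \right)} = \frac{-71 + q}{q + r}$
$F{\left(O \right)} = 3$ ($F{\left(O \right)} = \frac{1}{2} \cdot 6 = 3$)
$Q{\left(l,x \right)} = 22 + x$
$\frac{\left(-2255 + Q{\left(F{\left(-6 \right)},-33 \right)}\right) - 2971}{U{\left(87,59 \right)}} = \frac{\left(-2255 + \left(22 - 33\right)\right) - 2971}{\frac{1}{87 + 59} \left(-71 + 87\right)} = \frac{\left(-2255 - 11\right) - 2971}{\frac{1}{146} \cdot 16} = \frac{-2266 - 2971}{\frac{1}{146} \cdot 16} = - \frac{5237}{\frac{8}{73}} = \left(-5237\right) \frac{73}{8} = - \frac{382301}{8}$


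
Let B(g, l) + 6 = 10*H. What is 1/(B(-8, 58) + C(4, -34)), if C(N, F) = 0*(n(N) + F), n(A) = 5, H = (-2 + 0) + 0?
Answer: -1/26 ≈ -0.038462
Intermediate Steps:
H = -2 (H = -2 + 0 = -2)
B(g, l) = -26 (B(g, l) = -6 + 10*(-2) = -6 - 20 = -26)
C(N, F) = 0 (C(N, F) = 0*(5 + F) = 0)
1/(B(-8, 58) + C(4, -34)) = 1/(-26 + 0) = 1/(-26) = -1/26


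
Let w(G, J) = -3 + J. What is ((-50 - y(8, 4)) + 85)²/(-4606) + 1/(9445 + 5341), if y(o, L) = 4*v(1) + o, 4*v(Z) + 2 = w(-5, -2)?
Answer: -8544005/34052158 ≈ -0.25091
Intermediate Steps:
v(Z) = -7/4 (v(Z) = -½ + (-3 - 2)/4 = -½ + (¼)*(-5) = -½ - 5/4 = -7/4)
y(o, L) = -7 + o (y(o, L) = 4*(-7/4) + o = -7 + o)
((-50 - y(8, 4)) + 85)²/(-4606) + 1/(9445 + 5341) = ((-50 - (-7 + 8)) + 85)²/(-4606) + 1/(9445 + 5341) = ((-50 - 1*1) + 85)²*(-1/4606) + 1/14786 = ((-50 - 1) + 85)²*(-1/4606) + 1/14786 = (-51 + 85)²*(-1/4606) + 1/14786 = 34²*(-1/4606) + 1/14786 = 1156*(-1/4606) + 1/14786 = -578/2303 + 1/14786 = -8544005/34052158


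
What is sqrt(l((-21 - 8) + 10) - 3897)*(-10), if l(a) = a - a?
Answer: -30*I*sqrt(433) ≈ -624.26*I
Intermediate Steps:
l(a) = 0
sqrt(l((-21 - 8) + 10) - 3897)*(-10) = sqrt(0 - 3897)*(-10) = sqrt(-3897)*(-10) = (3*I*sqrt(433))*(-10) = -30*I*sqrt(433)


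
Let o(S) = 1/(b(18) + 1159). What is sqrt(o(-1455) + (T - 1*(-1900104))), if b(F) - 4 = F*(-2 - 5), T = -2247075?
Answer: I*sqrt(373121856262)/1037 ≈ 589.04*I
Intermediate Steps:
b(F) = 4 - 7*F (b(F) = 4 + F*(-2 - 5) = 4 + F*(-7) = 4 - 7*F)
o(S) = 1/1037 (o(S) = 1/((4 - 7*18) + 1159) = 1/((4 - 126) + 1159) = 1/(-122 + 1159) = 1/1037)
sqrt(o(-1455) + (T - 1*(-1900104))) = sqrt(1/1037 + (-2247075 - 1*(-1900104))) = sqrt(1/1037 + (-2247075 + 1900104)) = sqrt(1/1037 - 346971) = sqrt(-359808926/1037) = I*sqrt(373121856262)/1037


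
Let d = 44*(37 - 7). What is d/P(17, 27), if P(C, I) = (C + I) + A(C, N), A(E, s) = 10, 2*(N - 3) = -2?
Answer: 220/9 ≈ 24.444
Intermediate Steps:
N = 2 (N = 3 + (1/2)*(-2) = 3 - 1 = 2)
P(C, I) = 10 + C + I (P(C, I) = (C + I) + 10 = 10 + C + I)
d = 1320 (d = 44*30 = 1320)
d/P(17, 27) = 1320/(10 + 17 + 27) = 1320/54 = 1320*(1/54) = 220/9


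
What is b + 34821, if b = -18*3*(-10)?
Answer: 35361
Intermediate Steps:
b = 540 (b = -54*(-10) = 540)
b + 34821 = 540 + 34821 = 35361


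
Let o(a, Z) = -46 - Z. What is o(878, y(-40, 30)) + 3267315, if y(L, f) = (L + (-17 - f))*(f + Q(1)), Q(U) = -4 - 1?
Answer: 3269444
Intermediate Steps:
Q(U) = -5
y(L, f) = (-5 + f)*(-17 + L - f) (y(L, f) = (L + (-17 - f))*(f - 5) = (-17 + L - f)*(-5 + f) = (-5 + f)*(-17 + L - f))
o(878, y(-40, 30)) + 3267315 = (-46 - (85 - 1*30² - 12*30 - 5*(-40) - 40*30)) + 3267315 = (-46 - (85 - 1*900 - 360 + 200 - 1200)) + 3267315 = (-46 - (85 - 900 - 360 + 200 - 1200)) + 3267315 = (-46 - 1*(-2175)) + 3267315 = (-46 + 2175) + 3267315 = 2129 + 3267315 = 3269444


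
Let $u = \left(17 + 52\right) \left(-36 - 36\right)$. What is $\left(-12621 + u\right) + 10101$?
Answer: $-7488$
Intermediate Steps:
$u = -4968$ ($u = 69 \left(-36 - 36\right) = 69 \left(-72\right) = -4968$)
$\left(-12621 + u\right) + 10101 = \left(-12621 - 4968\right) + 10101 = -17589 + 10101 = -7488$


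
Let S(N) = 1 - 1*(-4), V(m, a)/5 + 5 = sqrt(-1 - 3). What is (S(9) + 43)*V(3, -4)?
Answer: -1200 + 480*I ≈ -1200.0 + 480.0*I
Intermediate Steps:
V(m, a) = -25 + 10*I (V(m, a) = -25 + 5*sqrt(-1 - 3) = -25 + 5*sqrt(-4) = -25 + 5*(2*I) = -25 + 10*I)
S(N) = 5 (S(N) = 1 + 4 = 5)
(S(9) + 43)*V(3, -4) = (5 + 43)*(-25 + 10*I) = 48*(-25 + 10*I) = -1200 + 480*I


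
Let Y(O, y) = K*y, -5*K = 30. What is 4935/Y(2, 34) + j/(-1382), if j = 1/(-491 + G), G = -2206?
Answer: -3065666381/126726636 ≈ -24.191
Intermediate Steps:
K = -6 (K = -⅕*30 = -6)
Y(O, y) = -6*y
j = -1/2697 (j = 1/(-491 - 2206) = 1/(-2697) = -1/2697 ≈ -0.00037078)
4935/Y(2, 34) + j/(-1382) = 4935/((-6*34)) - 1/2697/(-1382) = 4935/(-204) - 1/2697*(-1/1382) = 4935*(-1/204) + 1/3727254 = -1645/68 + 1/3727254 = -3065666381/126726636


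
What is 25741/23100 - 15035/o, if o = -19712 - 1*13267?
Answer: 398740313/253938300 ≈ 1.5702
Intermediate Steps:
o = -32979 (o = -19712 - 13267 = -32979)
25741/23100 - 15035/o = 25741/23100 - 15035/(-32979) = 25741*(1/23100) - 15035*(-1/32979) = 25741/23100 + 15035/32979 = 398740313/253938300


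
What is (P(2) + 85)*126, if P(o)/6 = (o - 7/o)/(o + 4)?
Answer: 10521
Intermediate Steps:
P(o) = 6*(o - 7/o)/(4 + o) (P(o) = 6*((o - 7/o)/(o + 4)) = 6*((o - 7/o)/(4 + o)) = 6*(o - 7/o)/(4 + o))
(P(2) + 85)*126 = (6*(-7 + 2**2)/(2*(4 + 2)) + 85)*126 = (6*(1/2)*(-7 + 4)/6 + 85)*126 = (6*(1/2)*(1/6)*(-3) + 85)*126 = (-3/2 + 85)*126 = (167/2)*126 = 10521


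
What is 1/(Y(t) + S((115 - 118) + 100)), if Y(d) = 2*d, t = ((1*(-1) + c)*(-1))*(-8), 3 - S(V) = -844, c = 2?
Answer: 1/863 ≈ 0.0011587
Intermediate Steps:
S(V) = 847 (S(V) = 3 - 1*(-844) = 3 + 844 = 847)
t = 8 (t = ((1*(-1) + 2)*(-1))*(-8) = ((-1 + 2)*(-1))*(-8) = (1*(-1))*(-8) = -1*(-8) = 8)
1/(Y(t) + S((115 - 118) + 100)) = 1/(2*8 + 847) = 1/(16 + 847) = 1/863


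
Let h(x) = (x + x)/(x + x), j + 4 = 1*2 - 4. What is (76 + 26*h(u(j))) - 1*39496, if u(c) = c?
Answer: -39394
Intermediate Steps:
j = -6 (j = -4 + (1*2 - 4) = -4 + (2 - 4) = -4 - 2 = -6)
h(x) = 1 (h(x) = (2*x)/((2*x)) = (2*x)*(1/(2*x)) = 1)
(76 + 26*h(u(j))) - 1*39496 = (76 + 26*1) - 1*39496 = (76 + 26) - 39496 = 102 - 39496 = -39394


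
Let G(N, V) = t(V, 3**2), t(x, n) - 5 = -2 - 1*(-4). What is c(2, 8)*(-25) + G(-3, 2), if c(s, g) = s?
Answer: -43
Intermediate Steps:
t(x, n) = 7 (t(x, n) = 5 + (-2 - 1*(-4)) = 5 + (-2 + 4) = 5 + 2 = 7)
G(N, V) = 7
c(2, 8)*(-25) + G(-3, 2) = 2*(-25) + 7 = -50 + 7 = -43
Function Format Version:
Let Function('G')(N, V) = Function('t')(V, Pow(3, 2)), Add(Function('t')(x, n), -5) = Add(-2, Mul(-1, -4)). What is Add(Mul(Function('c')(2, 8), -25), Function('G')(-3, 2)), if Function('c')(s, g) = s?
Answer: -43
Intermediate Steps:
Function('t')(x, n) = 7 (Function('t')(x, n) = Add(5, Add(-2, Mul(-1, -4))) = Add(5, Add(-2, 4)) = Add(5, 2) = 7)
Function('G')(N, V) = 7
Add(Mul(Function('c')(2, 8), -25), Function('G')(-3, 2)) = Add(Mul(2, -25), 7) = Add(-50, 7) = -43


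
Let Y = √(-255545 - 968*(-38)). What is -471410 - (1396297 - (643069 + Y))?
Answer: -1224638 + I*√218761 ≈ -1.2246e+6 + 467.72*I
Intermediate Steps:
Y = I*√218761 (Y = √(-255545 + 36784) = √(-218761) = I*√218761 ≈ 467.72*I)
-471410 - (1396297 - (643069 + Y)) = -471410 - (1396297 - (643069 + I*√218761)) = -471410 - (1396297 + (-643069 - I*√218761)) = -471410 - (753228 - I*√218761) = -471410 + (-753228 + I*√218761) = -1224638 + I*√218761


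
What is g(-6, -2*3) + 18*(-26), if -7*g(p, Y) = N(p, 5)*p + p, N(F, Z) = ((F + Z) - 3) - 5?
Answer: -3324/7 ≈ -474.86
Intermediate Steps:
N(F, Z) = -8 + F + Z (N(F, Z) = (-3 + F + Z) - 5 = -8 + F + Z)
g(p, Y) = -p/7 - p*(-3 + p)/7 (g(p, Y) = -((-8 + p + 5)*p + p)/7 = -((-3 + p)*p + p)/7 = -(p*(-3 + p) + p)/7 = -(p + p*(-3 + p))/7 = -p/7 - p*(-3 + p)/7)
g(-6, -2*3) + 18*(-26) = (1/7)*(-6)*(2 - 1*(-6)) + 18*(-26) = (1/7)*(-6)*(2 + 6) - 468 = (1/7)*(-6)*8 - 468 = -48/7 - 468 = -3324/7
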